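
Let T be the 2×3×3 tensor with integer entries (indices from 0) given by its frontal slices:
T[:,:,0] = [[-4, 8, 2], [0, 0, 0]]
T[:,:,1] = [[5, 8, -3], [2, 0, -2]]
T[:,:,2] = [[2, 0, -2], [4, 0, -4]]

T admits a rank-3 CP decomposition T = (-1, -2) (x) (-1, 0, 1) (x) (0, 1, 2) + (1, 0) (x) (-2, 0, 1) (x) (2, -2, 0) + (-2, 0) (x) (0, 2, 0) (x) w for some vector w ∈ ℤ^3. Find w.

w = (-2, -2, 0)

Subtract the known terms from T to get the rank-1 residual R = (-2, 0) (x) (0, 2, 0) (x) w, so R[i,j,k] = a[i]·b[j]·w[k]. Pick indices with nonzero a[0]·b[1] = (-2)·(2) = -4. Only the fibre through (0,1,·) is needed: R[0,1,:] = T[0,1,:] − Σₗ aₗ[0]bₗ[1]cₗ = [8, 8, 0] − (-1)·(0)·(0, 1, 2) − (1)·(0)·(2, -2, 0) = [8, 8, 0]. Then w[k] = R[0,1,k] / -4 for each k, giving w = [8, 8, 0] / -4 = (-2, -2, 0).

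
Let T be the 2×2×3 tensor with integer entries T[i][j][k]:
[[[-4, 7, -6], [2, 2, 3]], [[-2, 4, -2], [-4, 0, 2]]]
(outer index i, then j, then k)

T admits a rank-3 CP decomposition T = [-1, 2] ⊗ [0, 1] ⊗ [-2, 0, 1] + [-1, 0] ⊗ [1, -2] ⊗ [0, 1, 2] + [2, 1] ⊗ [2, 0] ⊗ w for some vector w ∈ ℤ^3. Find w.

Subtract the known terms from T to get the rank-1 residual R = [2, 1] ⊗ [2, 0] ⊗ w, so R[i,j,k] = a[i]·b[j]·w[k]. Pick indices with nonzero a[0]·b[0] = (2)·(2) = 4. Only the fibre through (0,0,·) is needed: R[0,0,:] = T[0,0,:] − Σₗ aₗ[0]bₗ[0]cₗ = [-4, 7, -6] − (-1)·(0)·[-2, 0, 1] − (-1)·(1)·[0, 1, 2] = [-4, 8, -4]. Then w[k] = R[0,0,k] / 4 for each k, giving w = [-4, 8, -4] / 4 = [-1, 2, -1].

w = [-1, 2, -1]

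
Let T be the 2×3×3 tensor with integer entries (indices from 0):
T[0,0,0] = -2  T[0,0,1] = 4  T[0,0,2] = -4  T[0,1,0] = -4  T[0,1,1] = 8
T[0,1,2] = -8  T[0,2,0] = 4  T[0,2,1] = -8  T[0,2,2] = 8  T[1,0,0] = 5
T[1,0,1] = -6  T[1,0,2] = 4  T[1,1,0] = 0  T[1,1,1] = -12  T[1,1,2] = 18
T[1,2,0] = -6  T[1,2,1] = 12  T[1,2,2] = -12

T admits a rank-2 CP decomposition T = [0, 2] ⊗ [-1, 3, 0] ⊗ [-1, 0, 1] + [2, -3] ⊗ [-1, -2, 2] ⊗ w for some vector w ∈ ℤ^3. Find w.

w = [1, -2, 2]

Subtract the known terms from T to get the rank-1 residual R = [2, -3] ⊗ [-1, -2, 2] ⊗ w, so R[i,j,k] = a[i]·b[j]·w[k]. Pick indices with nonzero a[0]·b[0] = (2)·(-1) = -2. Only the fibre through (0,0,·) is needed: R[0,0,:] = T[0,0,:] − Σₗ aₗ[0]bₗ[0]cₗ = [-2, 4, -4] − (0)·(-1)·[-1, 0, 1] = [-2, 4, -4]. Then w[k] = R[0,0,k] / -2 for each k, giving w = [-2, 4, -4] / -2 = [1, -2, 2].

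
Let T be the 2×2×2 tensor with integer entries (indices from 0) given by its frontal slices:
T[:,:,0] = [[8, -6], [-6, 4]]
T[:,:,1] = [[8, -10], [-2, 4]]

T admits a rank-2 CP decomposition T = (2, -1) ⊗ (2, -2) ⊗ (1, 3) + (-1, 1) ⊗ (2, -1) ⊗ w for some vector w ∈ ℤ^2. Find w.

w = (-2, 2)

Subtract the known terms from T to get the rank-1 residual R = (-1, 1) ⊗ (2, -1) ⊗ w, so R[i,j,k] = a[i]·b[j]·w[k]. Pick indices with nonzero a[0]·b[0] = (-1)·(2) = -2. Only the fibre through (0,0,·) is needed: R[0,0,:] = T[0,0,:] − Σₗ aₗ[0]bₗ[0]cₗ = [8, 8] − (2)·(2)·(1, 3) = [4, -4]. Then w[k] = R[0,0,k] / -2 for each k, giving w = [4, -4] / -2 = (-2, 2).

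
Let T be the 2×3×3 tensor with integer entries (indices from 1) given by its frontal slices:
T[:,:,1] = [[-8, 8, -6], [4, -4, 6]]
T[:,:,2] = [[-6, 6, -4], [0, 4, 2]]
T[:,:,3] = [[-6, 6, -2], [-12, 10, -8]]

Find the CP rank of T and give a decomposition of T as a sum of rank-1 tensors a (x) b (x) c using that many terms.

rank(T) = 3

Lower bound: in the mode-2 unfolding of T (rows indexed by j, columns by (i,k)) the 3×3 minor on rows j ∈ {1, 2, 3}, columns (i,k) ∈ {(1,1), (1,2), (2,2)} is det [[-8, -6, 0], [8, 6, 4], [-6, -4, 2]] = 16 ≠ 0, so that unfolding has rank ≥ 3 and hence rank(T) ≥ 3 (CP rank is at least every unfolding rank, though it can be larger).
Upper bound: T is a sum of 3 rank-1 terms, T = [0, 1] (x) [0, 1, 0] (x) [0, 4, -2] + [1, -2] (x) [1, -1, 1] (x) [-4, -2, 2] + [1, 1] (x) [2, -2, 1] (x) [-2, -2, -4] (written with every a and b primitive with positive leading entry and the scale carried by c; CP decompositions are not unique, and this one is verified by expanding entrywise), so rank(T) ≤ 3.
These bounds meet, so rank(T) = 3.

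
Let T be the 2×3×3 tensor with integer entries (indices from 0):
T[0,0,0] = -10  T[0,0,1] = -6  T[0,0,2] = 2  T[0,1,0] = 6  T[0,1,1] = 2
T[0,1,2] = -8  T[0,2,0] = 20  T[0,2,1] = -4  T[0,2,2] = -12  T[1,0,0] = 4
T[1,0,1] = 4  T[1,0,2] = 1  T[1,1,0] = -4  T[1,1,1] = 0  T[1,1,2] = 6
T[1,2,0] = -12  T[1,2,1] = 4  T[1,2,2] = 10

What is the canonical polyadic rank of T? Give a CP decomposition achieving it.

Lower bound: the mode-3 unfolding of T (rows indexed by k, columns by (i,j) = (0,0), (0,1), (0,2), (1,0), (1,1), (1,2)) is [[-10, 6, 20, 4, -4, -12], [-6, 2, -4, 4, 0, 4], [2, -8, -12, 1, 6, 10]].
There the 3×3 minor on rows k ∈ {0, 1, 2}, columns (i,j) ∈ {(0,0), (0,1), (0,2)} is det [[-10, 6, 20], [-6, 2, -4], [2, -8, -12]] = 960 ≠ 0, so this unfolding has rank ≥ 3; CP rank is at least every unfolding rank, so rank(T) ≥ 3. (This is only a lower bound: in general the CP rank may exceed every unfolding rank, so we still need to exhibit 3 rank-1 terms summing to T.)
Upper bound: T is a sum of 3 rank-1 terms, T = (1, -1) ⊗ (1, 1, 2) ⊗ (2, -2, -4) + (2, -1) ⊗ (1, 0, -2) ⊗ (-2, 2, -1) + (2, -1) ⊗ (2, -1, -2) ⊗ (-2, -2, 2) (written with every a and b primitive with positive leading entry and the scale carried by c; CP decompositions are not unique, and this one is verified by expanding entrywise), so rank(T) ≤ 3.
These bounds meet, so rank(T) = 3.

rank(T) = 3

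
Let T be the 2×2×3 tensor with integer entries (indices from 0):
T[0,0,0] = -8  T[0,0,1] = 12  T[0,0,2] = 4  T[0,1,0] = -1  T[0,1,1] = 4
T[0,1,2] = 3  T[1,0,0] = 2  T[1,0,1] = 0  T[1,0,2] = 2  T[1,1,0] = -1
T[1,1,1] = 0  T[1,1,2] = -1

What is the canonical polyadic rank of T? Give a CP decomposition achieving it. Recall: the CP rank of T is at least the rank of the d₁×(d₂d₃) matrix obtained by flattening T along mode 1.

Lower bound: the mode-2 unfolding of T (rows indexed by j, columns by (i,k) = (0,0), (0,1), (0,2), (1,0), (1,1), (1,2)) is [[-8, 12, 4, 2, 0, 2], [-1, 4, 3, -1, 0, -1]].
There the 2×2 minor on rows j ∈ {0, 1}, columns (i,k) ∈ {(0,0), (0,1)} is det [[-8, 12], [-1, 4]] = -20 ≠ 0, so this unfolding has rank ≥ 2; CP rank is at least every unfolding rank, so rank(T) ≥ 2. (Flattening ranks never certify an upper bound on CP rank; for that we must actually write T with 2 rank-1 terms.)
Upper bound — finding two terms. Write S_k = T[:,:,k] for the frontal slices: S₀ = [[-8, -1], [2, -1]], S₁ = [[12, 4], [0, 0]], S₂ = [[4, 3], [2, -1]].
If T = a₁ ⊗ b₁ ⊗ c₁ + a₂ ⊗ b₂ ⊗ c₂ then each S_k = c₁[k]·a₁b₁ᵀ + c₂[k]·a₂b₂ᵀ. S₀ and S₁ are linearly independent, so a₁b₁ᵀ and a₂b₂ᵀ must span the same plane of matrices: they are the rank-1 matrices of the form x·S₀ + y·S₁.
det(x·S₀ + y·S₁) is 10·x² − 20·xy = 10·(x − 2·y)(x), vanishing at (x:y) = (2:1) and (0:1).
M₁ = 2·S₀ + S₁ = [[-4, 2], [4, -2]] = (-2)·[1, -1][2, -1]ᵀ and M₂ = S₁ = [[12, 4], [0, 0]] = 4·[1, 0][3, 1]ᵀ, so take a₁ = [1, -1], b₁ = [2, -1], a₂ = [1, 0], b₂ = [3, 1].
Each slice is an integer combination of E₁ = a₁b₁ᵀ and E₂ = a₂b₂ᵀ: S₀ = −E₁ − 2·E₂, S₁ = 4·E₂, S₂ = −E₁ + 2·E₂; reading off coefficients, c₁ = [-1, 0, -1] and c₂ = [-2, 4, 2].
Hence T = [1, -1] ⊗ [2, -1] ⊗ [-1, 0, -1] + [1, 0] ⊗ [3, 1] ⊗ [-2, 4, 2], so rank(T) ≤ 2.
These bounds meet, so rank(T) = 2.
Check entry T[0,1,0] = -1: (1)·(-1)·(-1) + (1)·(1)·(-2) = -1.

rank(T) = 2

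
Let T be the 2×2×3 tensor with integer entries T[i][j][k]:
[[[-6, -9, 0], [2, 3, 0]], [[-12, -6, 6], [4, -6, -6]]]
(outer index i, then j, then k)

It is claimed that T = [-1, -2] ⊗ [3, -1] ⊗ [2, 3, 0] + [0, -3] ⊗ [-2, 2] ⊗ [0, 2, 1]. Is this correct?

Reconstruct entrywise from the claimed factors. For example, T[0,0,0] = -6 and Σₗ aₗ[0]bₗ[0]cₗ[0] = (-1)·(3)·(2) + (0)·(-2)·(0) = -6; checking all 12 entries, every one matches. The claim holds.

Yes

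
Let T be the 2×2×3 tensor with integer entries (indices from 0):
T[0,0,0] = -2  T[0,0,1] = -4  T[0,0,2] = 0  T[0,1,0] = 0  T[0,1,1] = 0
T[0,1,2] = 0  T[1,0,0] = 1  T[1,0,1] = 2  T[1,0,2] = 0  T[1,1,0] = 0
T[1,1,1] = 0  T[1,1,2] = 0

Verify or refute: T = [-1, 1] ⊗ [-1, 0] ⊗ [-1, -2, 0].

Reconstruct entry (0,0,0) from the claimed factors: Σₗ aₗ[0]bₗ[0]cₗ[0] = (-1)·(-1)·(-1) = -1, but T[0,0,0] = -2. The claim is false.

No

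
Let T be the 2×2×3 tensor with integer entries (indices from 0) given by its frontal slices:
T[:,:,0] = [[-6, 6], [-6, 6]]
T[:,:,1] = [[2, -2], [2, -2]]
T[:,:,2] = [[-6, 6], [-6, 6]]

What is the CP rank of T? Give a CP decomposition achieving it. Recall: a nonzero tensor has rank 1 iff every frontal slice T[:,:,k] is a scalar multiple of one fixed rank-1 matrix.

Lower bound: T ≠ 0 (e.g. T[0,0,0] = -6), so rank(T) ≥ 1.
Upper bound: if T = a ∘ b ∘ c then every fibre of T is a multiple of the corresponding factor, so read the factors off the fibres through the nonzero entry T[0,0,0] = -6.
The mode-1 fibre T[:,0,0] = [-6, -6] gives a = [1, 1] (primitive direction); the mode-2 fibre T[0,:,0] = [-6, 6] gives b = [1, -1]; then c[k] = T[0,0,k] / (a[0]·b[0]) = [-6, 2, -6] / 1 = [-6, 2, -6].
Expanding [1, 1] ∘ [1, -1] ∘ [-6, 2, -6] reproduces all 12 entries of T, so T = [1, 1] ∘ [1, -1] ∘ [-6, 2, -6] and rank(T) ≤ 1.
These bounds meet, so rank(T) = 1.

rank(T) = 1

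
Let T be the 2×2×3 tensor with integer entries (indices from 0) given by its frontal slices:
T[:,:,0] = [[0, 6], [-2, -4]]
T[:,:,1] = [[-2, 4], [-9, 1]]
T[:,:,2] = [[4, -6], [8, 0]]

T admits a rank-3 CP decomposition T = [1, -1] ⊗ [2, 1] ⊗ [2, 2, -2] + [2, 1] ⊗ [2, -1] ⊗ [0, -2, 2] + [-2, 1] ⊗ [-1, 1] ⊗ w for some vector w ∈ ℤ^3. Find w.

w = [-2, 1, 0]

Subtract the known terms from T to get the rank-1 residual R = [-2, 1] ⊗ [-1, 1] ⊗ w, so R[i,j,k] = a[i]·b[j]·w[k]. Pick indices with nonzero a[0]·b[0] = (-2)·(-1) = 2. Only the fibre through (0,0,·) is needed: R[0,0,:] = T[0,0,:] − Σₗ aₗ[0]bₗ[0]cₗ = [0, -2, 4] − (1)·(2)·[2, 2, -2] − (2)·(2)·[0, -2, 2] = [-4, 2, 0]. Then w[k] = R[0,0,k] / 2 for each k, giving w = [-4, 2, 0] / 2 = [-2, 1, 0].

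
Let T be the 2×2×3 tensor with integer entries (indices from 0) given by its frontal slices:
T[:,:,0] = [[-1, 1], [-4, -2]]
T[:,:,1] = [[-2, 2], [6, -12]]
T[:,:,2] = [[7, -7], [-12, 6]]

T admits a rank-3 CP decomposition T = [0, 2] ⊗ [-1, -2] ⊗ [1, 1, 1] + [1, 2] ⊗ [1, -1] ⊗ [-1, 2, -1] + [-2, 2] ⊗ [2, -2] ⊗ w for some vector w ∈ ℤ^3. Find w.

Subtract the known terms from T to get the rank-1 residual R = [-2, 2] ⊗ [2, -2] ⊗ w, so R[i,j,k] = a[i]·b[j]·w[k]. Pick indices with nonzero a[0]·b[0] = (-2)·(2) = -4. Only the fibre through (0,0,·) is needed: R[0,0,:] = T[0,0,:] − Σₗ aₗ[0]bₗ[0]cₗ = [-1, -2, 7] − (0)·(-1)·[1, 1, 1] − (1)·(1)·[-1, 2, -1] = [0, -4, 8]. Then w[k] = R[0,0,k] / -4 for each k, giving w = [0, -4, 8] / -4 = [0, 1, -2].

w = [0, 1, -2]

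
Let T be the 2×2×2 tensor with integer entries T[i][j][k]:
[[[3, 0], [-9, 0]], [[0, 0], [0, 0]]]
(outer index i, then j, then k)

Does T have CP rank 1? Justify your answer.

Yes

The mode-1 fibre T[:,0,0] = [3, 0] gives a = (1, 0) (primitive direction); the mode-2 fibre T[0,:,0] = [3, -9] gives b = (1, -3); then c[k] = T[0,0,k] / (a[0]·b[0]) = [3, 0] / 1 = (3, 0).
Expanding (1, 0) ∘ (1, -3) ∘ (3, 0) reproduces all 8 entries of T, so T = (1, 0) ∘ (1, -3) ∘ (3, 0) and rank(T) ≤ 1.
Equivalently every frontal slice T[:,:,k] is c[k] times the rank-1 matrix (1, 0) ∘ (1, -3). So T has rank 1 (it is nonzero).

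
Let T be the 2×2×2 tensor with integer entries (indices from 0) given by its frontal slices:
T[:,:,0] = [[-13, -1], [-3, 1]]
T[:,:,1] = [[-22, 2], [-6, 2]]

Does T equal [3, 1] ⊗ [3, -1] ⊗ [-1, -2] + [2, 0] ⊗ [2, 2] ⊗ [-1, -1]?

Yes

Reconstruct entrywise from the claimed factors. For example, T[1,1,1] = 2 and Σₗ aₗ[1]bₗ[1]cₗ[1] = (1)·(-1)·(-2) + (0)·(2)·(-1) = 2; checking all 8 entries, every one matches. The claim holds.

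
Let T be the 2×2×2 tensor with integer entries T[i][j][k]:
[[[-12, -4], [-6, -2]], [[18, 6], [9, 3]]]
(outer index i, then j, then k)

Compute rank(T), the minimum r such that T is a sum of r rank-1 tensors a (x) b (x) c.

Lower bound: T ≠ 0 (e.g. T[0,0,0] = -12), so rank(T) ≥ 1.
Upper bound: if T = a (x) b (x) c then every fibre of T is a multiple of the corresponding factor, so read the factors off the fibres through the nonzero entry T[0,0,0] = -12.
The mode-1 fibre T[:,0,0] = [-12, 18] gives a = [2, -3] (primitive direction); the mode-2 fibre T[0,:,0] = [-12, -6] gives b = [2, 1]; then c[k] = T[0,0,k] / (a[0]·b[0]) = [-12, -4] / 4 = [-3, -1].
Expanding [2, -3] (x) [2, 1] (x) [-3, -1] reproduces all 8 entries of T, so T = [2, -3] (x) [2, 1] (x) [-3, -1] and rank(T) ≤ 1.
These bounds meet, so rank(T) = 1.

1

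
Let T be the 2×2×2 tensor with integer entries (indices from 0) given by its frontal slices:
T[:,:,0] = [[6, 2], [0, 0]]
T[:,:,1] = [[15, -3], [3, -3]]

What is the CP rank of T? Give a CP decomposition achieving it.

Lower bound: the mode-2 unfolding of T (rows indexed by j, columns by (i,k) = (0,0), (0,1), (1,0), (1,1)) is [[6, 15, 0, 3], [2, -3, 0, -3]].
There the 2×2 minor on rows j ∈ {0, 1}, columns (i,k) ∈ {(0,0), (0,1)} is det [[6, 15], [2, -3]] = -48 ≠ 0, so this unfolding has rank ≥ 2; CP rank is at least every unfolding rank, so rank(T) ≥ 2. (This is only a lower bound: in general the CP rank may exceed every unfolding rank, so we still need to exhibit 2 rank-1 terms summing to T.)
Upper bound — finding two terms. Write S_k = T[:,:,k] for the frontal slices: S₀ = [[6, 2], [0, 0]], S₁ = [[15, -3], [3, -3]].
If T = a₁ ⊗ b₁ ⊗ c₁ + a₂ ⊗ b₂ ⊗ c₂ then each S_k = c₁[k]·a₁b₁ᵀ + c₂[k]·a₂b₂ᵀ. S₀ and S₁ are linearly independent, so a₁b₁ᵀ and a₂b₂ᵀ must span the same plane of matrices: they are the rank-1 matrices of the form x·S₀ + y·S₁.
det(x·S₀ + y·S₁) is −24·xy − 36·y² = (-12)·(2·x + 3·y)(y), vanishing at (x:y) = (3:-2) and (1:0).
M₁ = 3·S₀ − 2·S₁ = [[-12, 12], [-6, 6]] = (-6)·[2, 1][1, -1]ᵀ and M₂ = S₀ = [[6, 2], [0, 0]] = 2·[1, 0][3, 1]ᵀ, so take a₁ = [2, 1], b₁ = [1, -1], a₂ = [1, 0], b₂ = [3, 1].
Each slice is an integer combination of E₁ = a₁b₁ᵀ and E₂ = a₂b₂ᵀ: S₀ = 2·E₂, S₁ = 3·E₁ + 3·E₂; reading off coefficients, c₁ = [0, 3] and c₂ = [2, 3].
Hence T = [2, 1] ⊗ [1, -1] ⊗ [0, 3] + [1, 0] ⊗ [3, 1] ⊗ [2, 3], so rank(T) ≤ 2.
These bounds meet, so rank(T) = 2.

rank(T) = 2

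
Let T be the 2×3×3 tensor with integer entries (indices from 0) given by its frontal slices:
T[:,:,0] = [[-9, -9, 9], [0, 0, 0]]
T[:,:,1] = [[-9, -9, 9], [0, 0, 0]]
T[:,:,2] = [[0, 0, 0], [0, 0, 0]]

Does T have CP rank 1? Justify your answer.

The mode-1 fibre T[:,0,0] = [-9, 0] gives a = [1, 0] (primitive direction); the mode-2 fibre T[0,:,0] = [-9, -9, 9] gives b = [1, 1, -1]; then c[k] = T[0,0,k] / (a[0]·b[0]) = [-9, -9, 0] / 1 = [-9, -9, 0].
Expanding [1, 0] ⊗ [1, 1, -1] ⊗ [-9, -9, 0] reproduces all 18 entries of T, so T = [1, 0] ⊗ [1, 1, -1] ⊗ [-9, -9, 0] and rank(T) ≤ 1.
Equivalently every frontal slice T[:,:,k] is c[k] times the rank-1 matrix [1, 0] ⊗ [1, 1, -1]. So T has rank 1 (it is nonzero).

Yes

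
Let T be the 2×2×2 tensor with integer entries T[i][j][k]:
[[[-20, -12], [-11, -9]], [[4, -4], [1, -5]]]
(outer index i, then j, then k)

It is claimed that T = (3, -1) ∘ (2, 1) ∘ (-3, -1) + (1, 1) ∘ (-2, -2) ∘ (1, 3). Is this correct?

Yes

Reconstruct entrywise from the claimed factors. For example, T[0,1,0] = -11 and Σₗ aₗ[0]bₗ[1]cₗ[0] = (3)·(1)·(-3) + (1)·(-2)·(1) = -11; checking all 8 entries, every one matches. The claim holds.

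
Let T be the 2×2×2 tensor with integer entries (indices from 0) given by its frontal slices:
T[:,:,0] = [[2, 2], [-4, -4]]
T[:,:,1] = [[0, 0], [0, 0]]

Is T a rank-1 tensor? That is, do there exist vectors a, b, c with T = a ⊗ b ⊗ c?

Yes

The mode-1 fibre T[:,0,0] = [2, -4] gives a = [1, -2] (primitive direction); the mode-2 fibre T[0,:,0] = [2, 2] gives b = [1, 1]; then c[k] = T[0,0,k] / (a[0]·b[0]) = [2, 0] / 1 = [2, 0].
Expanding [1, -2] ⊗ [1, 1] ⊗ [2, 0] reproduces all 8 entries of T, so T = [1, -2] ⊗ [1, 1] ⊗ [2, 0] and rank(T) ≤ 1.
Equivalently every frontal slice T[:,:,k] is c[k] times the rank-1 matrix [1, -2] ⊗ [1, 1]. So T has rank 1 (it is nonzero).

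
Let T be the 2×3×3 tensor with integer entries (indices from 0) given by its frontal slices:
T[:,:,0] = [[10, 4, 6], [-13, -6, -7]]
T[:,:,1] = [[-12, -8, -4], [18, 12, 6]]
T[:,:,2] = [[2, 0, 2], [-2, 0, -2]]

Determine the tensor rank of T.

Lower bound: the mode-2 unfolding of T (rows indexed by j, columns by (i,k) = (0,0), (0,1), (0,2), (1,0), (1,1), (1,2)) is [[10, -12, 2, -13, 18, -2], [4, -8, 0, -6, 12, 0], [6, -4, 2, -7, 6, -2]].
There the 2×2 minor on rows j ∈ {0, 1}, columns (i,k) ∈ {(0,0), (0,1)} is det [[10, -12], [4, -8]] = -32 ≠ 0, so this unfolding has rank ≥ 2; CP rank is at least every unfolding rank, so rank(T) ≥ 2. (This is only a lower bound: in general the CP rank may exceed every unfolding rank, so we still need to exhibit 2 rank-1 terms summing to T.)
Upper bound — finding two terms. Write S_k = T[:,:,k] for the frontal slices: S₀ = [[10, 4, 6], [-13, -6, -7]], S₁ = [[-12, -8, -4], [18, 12, 6]], S₂ = [[2, 0, 2], [-2, 0, -2]].
If T = a₁ ⊗ b₁ ⊗ c₁ + a₂ ⊗ b₂ ⊗ c₂ then each S_k = c₁[k]·a₁b₁ᵀ + c₂[k]·a₂b₂ᵀ. S₀ and S₁ are linearly independent, so a₁b₁ᵀ and a₂b₂ᵀ must span the same plane of matrices: they are the rank-1 matrices of the form x·S₀ + y·S₁.
The 2×2 minor of x·S₀ + y·S₁ on rows {0,1}, columns {0,1} is −8·x² + 16·xy = (-8)·(x − 2·y)(x), vanishing at (x:y) = (2:1) and (0:1).
M₁ = 2·S₀ + S₁ = [[8, 0, 8], [-8, 0, -8]] = 8·[1, -1][1, 0, 1]ᵀ and M₂ = S₁ = [[-12, -8, -4], [18, 12, 6]] = (-2)·[2, -3][3, 2, 1]ᵀ, so take a₁ = [1, -1], b₁ = [1, 0, 1], a₂ = [2, -3], b₂ = [3, 2, 1].
Each slice is an integer combination of E₁ = a₁b₁ᵀ and E₂ = a₂b₂ᵀ: S₀ = 4·E₁ + E₂, S₁ = −2·E₂, S₂ = 2·E₁; reading off coefficients, c₁ = [4, 0, 2] and c₂ = [1, -2, 0].
Hence T = [1, -1] ⊗ [1, 0, 1] ⊗ [4, 0, 2] + [2, -3] ⊗ [3, 2, 1] ⊗ [1, -2, 0], so rank(T) ≤ 2.
These bounds meet, so rank(T) = 2.

2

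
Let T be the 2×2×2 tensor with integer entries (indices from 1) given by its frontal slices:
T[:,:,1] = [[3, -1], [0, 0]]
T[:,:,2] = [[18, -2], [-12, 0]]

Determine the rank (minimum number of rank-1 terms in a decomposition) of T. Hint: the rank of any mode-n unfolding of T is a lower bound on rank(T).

Lower bound: the mode-1 unfolding of T (rows indexed by i, columns by (j,k) = (1,1), (1,2), (2,1), (2,2)) is [[3, 18, -1, -2], [0, -12, 0, 0]].
There the 2×2 minor on rows i ∈ {1, 2}, columns (j,k) ∈ {(1,1), (1,2)} is det [[3, 18], [0, -12]] = -36 ≠ 0, so this unfolding has rank ≥ 2; CP rank is at least every unfolding rank, so rank(T) ≥ 2. (Unfolding ranks only ever bound the CP rank from below — rank(T) can be strictly larger than all of them — so the matching upper bound has to come from an explicit 2-term decomposition.)
Upper bound — finding two terms. Write S_k = T[:,:,k] for the frontal slices: S₁ = [[3, -1], [0, 0]], S₂ = [[18, -2], [-12, 0]].
If T = a₁ ∘ b₁ ∘ c₁ + a₂ ∘ b₂ ∘ c₂ then each S_k = c₁[k]·a₁b₁ᵀ + c₂[k]·a₂b₂ᵀ. S₁ and S₂ are linearly independent, so a₁b₁ᵀ and a₂b₂ᵀ must span the same plane of matrices: they are the rank-1 matrices of the form x·S₁ + y·S₂.
det(x·S₁ + y·S₂) is −12·xy − 24·y² = (-12)·(x + 2·y)(y), vanishing at (x:y) = (2:-1) and (1:0).
M₁ = 2·S₁ − S₂ = [[-12, 0], [12, 0]] = (-12)·[1, -1][1, 0]ᵀ and M₂ = S₁ = [[3, -1], [0, 0]] = [1, 0][3, -1]ᵀ, so take a₁ = [1, -1], b₁ = [1, 0], a₂ = [1, 0], b₂ = [3, -1].
Each slice is an integer combination of E₁ = a₁b₁ᵀ and E₂ = a₂b₂ᵀ: S₁ = E₂, S₂ = 12·E₁ + 2·E₂; reading off coefficients, c₁ = [0, 12] and c₂ = [1, 2].
Hence T = [1, -1] ∘ [1, 0] ∘ [0, 12] + [1, 0] ∘ [3, -1] ∘ [1, 2], so rank(T) ≤ 2.
These bounds meet, so rank(T) = 2.

2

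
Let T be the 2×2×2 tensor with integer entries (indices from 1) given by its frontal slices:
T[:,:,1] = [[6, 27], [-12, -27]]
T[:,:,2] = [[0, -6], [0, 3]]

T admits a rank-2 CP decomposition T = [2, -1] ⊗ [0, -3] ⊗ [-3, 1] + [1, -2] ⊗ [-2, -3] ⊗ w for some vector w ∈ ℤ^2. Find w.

Subtract the known terms from T to get the rank-1 residual R = [1, -2] ⊗ [-2, -3] ⊗ w, so R[i,j,k] = a[i]·b[j]·w[k]. Pick indices with nonzero a[1]·b[1] = (1)·(-2) = -2. Only the fibre through (1,1,·) is needed: R[1,1,:] = T[1,1,:] − Σₗ aₗ[1]bₗ[1]cₗ = [6, 0] − (2)·(0)·[-3, 1] = [6, 0]. Then w[k] = R[1,1,k] / -2 for each k, giving w = [6, 0] / -2 = [-3, 0].

w = [-3, 0]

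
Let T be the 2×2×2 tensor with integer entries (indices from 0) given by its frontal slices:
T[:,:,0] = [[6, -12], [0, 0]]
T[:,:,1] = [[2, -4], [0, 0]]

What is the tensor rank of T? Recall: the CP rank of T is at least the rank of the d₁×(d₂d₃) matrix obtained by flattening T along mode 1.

Lower bound: T ≠ 0 (e.g. T[0,0,0] = 6), so rank(T) ≥ 1.
Upper bound: if T = a ⊗ b ⊗ c then every fibre of T is a multiple of the corresponding factor, so read the factors off the fibres through the nonzero entry T[0,0,0] = 6.
The mode-1 fibre T[:,0,0] = [6, 0] gives a = [1, 0] (primitive direction); the mode-2 fibre T[0,:,0] = [6, -12] gives b = [1, -2]; then c[k] = T[0,0,k] / (a[0]·b[0]) = [6, 2] / 1 = [6, 2].
Expanding [1, 0] ⊗ [1, -2] ⊗ [6, 2] reproduces all 8 entries of T, so T = [1, 0] ⊗ [1, -2] ⊗ [6, 2] and rank(T) ≤ 1.
These bounds meet, so rank(T) = 1.

1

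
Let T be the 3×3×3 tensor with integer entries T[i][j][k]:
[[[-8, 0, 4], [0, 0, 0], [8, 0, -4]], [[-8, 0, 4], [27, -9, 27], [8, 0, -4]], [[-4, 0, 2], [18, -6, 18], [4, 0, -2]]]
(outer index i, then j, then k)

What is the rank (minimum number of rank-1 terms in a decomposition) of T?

2

Lower bound: the mode-1 unfolding of T (rows indexed by i, columns by (j,k) = (0,0), (0,1), (0,2), (1,0), (1,1), (1,2), (2,0), (2,1), (2,2)) is [[-8, 0, 4, 0, 0, 0, 8, 0, -4], [-8, 0, 4, 27, -9, 27, 8, 0, -4], [-4, 0, 2, 18, -6, 18, 4, 0, -2]].
There the 2×2 minor on rows i ∈ {0, 1}, columns (j,k) ∈ {(0,0), (1,0)} is det [[-8, 0], [-8, 27]] = -216 ≠ 0, so this unfolding has rank ≥ 2; CP rank is at least every unfolding rank, so rank(T) ≥ 2. (Unfolding ranks only ever bound the CP rank from below — rank(T) can be strictly larger than all of them — so the matching upper bound has to come from an explicit 2-term decomposition.)
Upper bound — finding two terms. Write S_k = T[:,:,k] for the frontal slices: S₀ = [[-8, 0, 8], [-8, 27, 8], [-4, 18, 4]], S₁ = [[0, 0, 0], [0, -9, 0], [0, -6, 0]], S₂ = [[4, 0, -4], [4, 27, -4], [2, 18, -2]].
If T = a₁ (x) b₁ (x) c₁ + a₂ (x) b₂ (x) c₂ then each S_k = c₁[k]·a₁b₁ᵀ + c₂[k]·a₂b₂ᵀ. S₀ and S₁ are linearly independent, so a₁b₁ᵀ and a₂b₂ᵀ must span the same plane of matrices: they are the rank-1 matrices of the form x·S₀ + y·S₁.
The 2×2 minor of x·S₀ + y·S₁ on rows {0,1}, columns {0,1} is −216·x² + 72·xy = (-72)·(3·x − y)(x), vanishing at (x:y) = (1:3) and (0:1).
M₁ = S₀ + 3·S₁ = [[-8, 0, 8], [-8, 0, 8], [-4, 0, 4]] = (-4)·(2, 2, 1)(1, 0, -1)ᵀ and M₂ = S₁ = [[0, 0, 0], [0, -9, 0], [0, -6, 0]] = (-3)·(0, 3, 2)(0, 1, 0)ᵀ, so take a₁ = (2, 2, 1), b₁ = (1, 0, -1), a₂ = (0, 3, 2), b₂ = (0, 1, 0).
Each slice is an integer combination of E₁ = a₁b₁ᵀ and E₂ = a₂b₂ᵀ: S₀ = −4·E₁ + 9·E₂, S₁ = −3·E₂, S₂ = 2·E₁ + 9·E₂; reading off coefficients, c₁ = (-4, 0, 2) and c₂ = (9, -3, 9).
Hence T = (2, 2, 1) (x) (1, 0, -1) (x) (-4, 0, 2) + (0, 3, 2) (x) (0, 1, 0) (x) (9, -3, 9), so rank(T) ≤ 2.
These bounds meet, so rank(T) = 2.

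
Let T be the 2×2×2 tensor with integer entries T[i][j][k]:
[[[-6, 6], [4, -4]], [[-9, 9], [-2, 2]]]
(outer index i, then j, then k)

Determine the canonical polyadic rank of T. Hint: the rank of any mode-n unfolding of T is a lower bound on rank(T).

Lower bound: the mode-2 unfolding of T (rows indexed by j, columns by (i,k) = (0,0), (0,1), (1,0), (1,1)) is [[-6, 6, -9, 9], [4, -4, -2, 2]].
There the 2×2 minor on rows j ∈ {0, 1}, columns (i,k) ∈ {(0,0), (1,0)} is det [[-6, -9], [4, -2]] = 48 ≠ 0, so this unfolding has rank ≥ 2; CP rank is at least every unfolding rank, so rank(T) ≥ 2. (This is only a lower bound: in general the CP rank may exceed every unfolding rank, so we still need to exhibit 2 rank-1 terms summing to T.)
Upper bound — finding two terms. Every mode-3 slice of T is a multiple of one matrix: T[:,:,k] = c[k]·M with c = [1, -1] and M = [[-6, 4], [-9, -2]] (rows indexed by i, columns by j). So it suffices to write M as a sum of two rank-1 matrices.
Splitting M by its rows (i = 0, 1), M = [1, 0][-6, 4]ᵀ + [0, 1][-9, -2]ᵀ.
Hence T = [1, 0] ⊗ [-6, 4] ⊗ [1, -1] + [0, 1] ⊗ [-9, -2] ⊗ [1, -1], so rank(T) ≤ 2.
These bounds meet, so rank(T) = 2.

2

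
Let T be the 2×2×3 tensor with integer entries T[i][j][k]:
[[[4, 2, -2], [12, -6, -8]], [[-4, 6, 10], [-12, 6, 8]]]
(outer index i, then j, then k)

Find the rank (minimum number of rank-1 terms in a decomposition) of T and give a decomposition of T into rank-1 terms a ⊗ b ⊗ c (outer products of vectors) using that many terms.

Lower bound: the mode-3 unfolding of T (rows indexed by k, columns by (i,j) = (0,0), (0,1), (1,0), (1,1)) is [[4, 12, -4, -12], [2, -6, 6, 6], [-2, -8, 10, 8]].
There the 3×3 minor on rows k ∈ {0, 1, 2}, columns (i,j) ∈ {(0,0), (0,1), (1,0)} is det [[4, 12, -4], [2, -6, 6], [-2, -8, 10]] = -320 ≠ 0, so this unfolding has rank ≥ 3; CP rank is at least every unfolding rank, so rank(T) ≥ 3. (Unfolding ranks only ever bound the CP rank from below — rank(T) can be strictly larger than all of them — so the matching upper bound has to come from an explicit 3-term decomposition.)
Upper bound: T is a sum of 3 rank-1 terms, T = [1, -1] ⊗ [1, -2] ⊗ [-4, 2, 2] + [1, -1] ⊗ [2, 1] ⊗ [4, -2, -4] + [1, 1] ⊗ [1, 0] ⊗ [0, 4, 4] (written with every a and b primitive with positive leading entry and the scale carried by c; CP decompositions are not unique, and this one is verified by expanding entrywise), so rank(T) ≤ 3.
These bounds meet, so rank(T) = 3.

rank(T) = 3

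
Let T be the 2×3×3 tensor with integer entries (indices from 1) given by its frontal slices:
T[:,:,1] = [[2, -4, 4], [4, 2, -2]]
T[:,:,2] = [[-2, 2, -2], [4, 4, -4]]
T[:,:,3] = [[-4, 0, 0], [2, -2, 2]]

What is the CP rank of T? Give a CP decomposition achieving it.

rank(T) = 3

Lower bound: the mode-3 unfolding of T (rows indexed by k, columns by (i,j) = (1,1), (1,2), (1,3), (2,1), (2,2), (2,3)) is [[2, -4, 4, 4, 2, -2], [-2, 2, -2, 4, 4, -4], [-4, 0, 0, 2, -2, 2]].
There the 3×3 minor on rows k ∈ {1, 2, 3}, columns (i,j) ∈ {(1,1), (1,2), (2,1)} is det [[2, -4, 4], [-2, 2, 4], [-4, 0, 2]] = 88 ≠ 0, so this unfolding has rank ≥ 3; CP rank is at least every unfolding rank, so rank(T) ≥ 3. (This is only a lower bound: in general the CP rank may exceed every unfolding rank, so we still need to exhibit 3 rank-1 terms summing to T.)
Upper bound: T is a sum of 3 rank-1 terms, T = [0, 1] (x) [1, 1, -1] (x) [4, 4, 2] + [1, 0] (x) [1, -1, 1] (x) [2, -2, -4] + [1, 1] (x) [0, 1, -1] (x) [-2, 0, -4] (written with every a and b primitive with positive leading entry and the scale carried by c; CP decompositions are not unique, and this one is verified by expanding entrywise), so rank(T) ≤ 3.
These bounds meet, so rank(T) = 3.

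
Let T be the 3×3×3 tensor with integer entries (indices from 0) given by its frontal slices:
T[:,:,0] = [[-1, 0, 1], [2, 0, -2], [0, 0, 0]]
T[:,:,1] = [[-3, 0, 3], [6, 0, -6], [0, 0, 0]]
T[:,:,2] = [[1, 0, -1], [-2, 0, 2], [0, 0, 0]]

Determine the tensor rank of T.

Lower bound: T ≠ 0 (e.g. T[0,0,0] = -1), so rank(T) ≥ 1.
Upper bound: the mode-1 fibre T[:,0,0] = [-1, 2, 0] gives a = (1, -2, 0) (primitive direction); the mode-2 fibre T[0,:,0] = [-1, 0, 1] gives b = (1, 0, -1); then c[k] = T[0,0,k] / (a[0]·b[0]) = [-1, -3, 1] / 1 = (-1, -3, 1).
Expanding (1, -2, 0) ⊗ (1, 0, -1) ⊗ (-1, -3, 1) reproduces all 27 entries of T, so T = (1, -2, 0) ⊗ (1, 0, -1) ⊗ (-1, -3, 1) and rank(T) ≤ 1.
These bounds meet, so rank(T) = 1.

1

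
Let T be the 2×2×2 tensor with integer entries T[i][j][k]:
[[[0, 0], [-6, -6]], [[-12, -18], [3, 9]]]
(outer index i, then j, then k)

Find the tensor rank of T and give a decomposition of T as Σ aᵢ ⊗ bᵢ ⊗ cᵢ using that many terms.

Lower bound: the mode-3 unfolding of T (rows indexed by k, columns by (i,j) = (0,0), (0,1), (1,0), (1,1)) is [[0, -6, -12, 3], [0, -6, -18, 9]].
There the 2×2 minor on rows k ∈ {0, 1}, columns (i,j) ∈ {(0,1), (1,0)} is det [[-6, -12], [-6, -18]] = 36 ≠ 0, so this unfolding has rank ≥ 2; CP rank is at least every unfolding rank, so rank(T) ≥ 2. (Flattening ranks never certify an upper bound on CP rank; for that we must actually write T with 2 rank-1 terms.)
Upper bound — finding two terms. Write S_k = T[:,:,k] for the frontal slices: S₀ = [[0, -6], [-12, 3]], S₁ = [[0, -6], [-18, 9]].
If T = a₁ ⊗ b₁ ⊗ c₁ + a₂ ⊗ b₂ ⊗ c₂ then each S_k = c₁[k]·a₁b₁ᵀ + c₂[k]·a₂b₂ᵀ. S₀ and S₁ are linearly independent, so a₁b₁ᵀ and a₂b₂ᵀ must span the same plane of matrices: they are the rank-1 matrices of the form x·S₀ + y·S₁.
det(x·S₀ + y·S₁) is −72·x² − 180·xy − 108·y² = (-36)·(2·x + 3·y)(x + y), vanishing at (x:y) = (3:-2) and (1:-1).
M₁ = 3·S₀ − 2·S₁ = [[0, -6], [0, -9]] = (-3)·(2, 3)(0, 1)ᵀ and M₂ = S₀ − S₁ = [[0, 0], [6, -6]] = 6·(0, 1)(1, -1)ᵀ, so take a₁ = (2, 3), b₁ = (0, 1), a₂ = (0, 1), b₂ = (1, -1).
Each slice is an integer combination of E₁ = a₁b₁ᵀ and E₂ = a₂b₂ᵀ: S₀ = −3·E₁ − 12·E₂, S₁ = −3·E₁ − 18·E₂; reading off coefficients, c₁ = (-3, -3) and c₂ = (-12, -18).
Hence T = (2, 3) ⊗ (0, 1) ⊗ (-3, -3) + (0, 1) ⊗ (1, -1) ⊗ (-12, -18), so rank(T) ≤ 2.
These bounds meet, so rank(T) = 2.

rank(T) = 2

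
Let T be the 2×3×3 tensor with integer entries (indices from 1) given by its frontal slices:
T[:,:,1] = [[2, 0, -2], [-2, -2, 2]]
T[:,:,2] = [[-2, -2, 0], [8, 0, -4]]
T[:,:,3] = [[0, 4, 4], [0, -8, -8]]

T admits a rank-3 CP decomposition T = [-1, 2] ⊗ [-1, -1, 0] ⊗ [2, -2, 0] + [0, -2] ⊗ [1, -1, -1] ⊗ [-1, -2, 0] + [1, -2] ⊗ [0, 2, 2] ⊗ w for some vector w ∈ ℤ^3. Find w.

w = [-1, 0, 2]

Subtract the known terms from T to get the rank-1 residual R = [1, -2] ⊗ [0, 2, 2] ⊗ w, so R[i,j,k] = a[i]·b[j]·w[k]. Pick indices with nonzero a[1]·b[2] = (1)·(2) = 2. Only the fibre through (1,2,·) is needed: R[1,2,:] = T[1,2,:] − Σₗ aₗ[1]bₗ[2]cₗ = [0, -2, 4] − (-1)·(-1)·[2, -2, 0] − (0)·(-1)·[-1, -2, 0] = [-2, 0, 4]. Then w[k] = R[1,2,k] / 2 for each k, giving w = [-2, 0, 4] / 2 = [-1, 0, 2].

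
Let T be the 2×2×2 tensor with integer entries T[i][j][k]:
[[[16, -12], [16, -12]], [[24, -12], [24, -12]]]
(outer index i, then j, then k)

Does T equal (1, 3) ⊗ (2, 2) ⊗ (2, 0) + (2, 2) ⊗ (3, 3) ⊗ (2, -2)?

Yes

Reconstruct entrywise from the claimed factors. For example, T[0,0,0] = 16 and Σₗ aₗ[0]bₗ[0]cₗ[0] = (1)·(2)·(2) + (2)·(3)·(2) = 16; checking all 8 entries, every one matches. The claim holds.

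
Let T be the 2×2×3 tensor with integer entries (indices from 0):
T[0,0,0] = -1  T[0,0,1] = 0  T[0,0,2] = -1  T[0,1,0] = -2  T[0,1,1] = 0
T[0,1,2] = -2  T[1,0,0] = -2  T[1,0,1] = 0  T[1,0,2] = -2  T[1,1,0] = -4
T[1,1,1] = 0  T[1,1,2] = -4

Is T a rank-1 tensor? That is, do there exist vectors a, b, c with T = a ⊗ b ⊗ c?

If T = a ⊗ b ⊗ c then every fibre of T is a multiple of the corresponding factor, so read the factors off the fibres through the nonzero entry T[0,0,0] = -1.
The mode-1 fibre T[:,0,0] = [-1, -2] gives a = [1, 2] (primitive direction); the mode-2 fibre T[0,:,0] = [-1, -2] gives b = [1, 2]; then c[k] = T[0,0,k] / (a[0]·b[0]) = [-1, 0, -1] / 1 = [-1, 0, -1].
Expanding [1, 2] ⊗ [1, 2] ⊗ [-1, 0, -1] reproduces all 12 entries of T, so T = [1, 2] ⊗ [1, 2] ⊗ [-1, 0, -1] and rank(T) ≤ 1.
Equivalently every frontal slice T[:,:,k] is c[k] times the rank-1 matrix [1, 2] ⊗ [1, 2]. So T has rank 1 (it is nonzero).

Yes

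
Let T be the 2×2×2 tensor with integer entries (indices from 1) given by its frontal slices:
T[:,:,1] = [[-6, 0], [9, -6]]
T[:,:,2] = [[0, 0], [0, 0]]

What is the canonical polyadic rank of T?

Lower bound: the mode-1 unfolding of T (rows indexed by i, columns by (j,k) = (1,1), (1,2), (2,1), (2,2)) is [[-6, 0, 0, 0], [9, 0, -6, 0]].
There the 2×2 minor on rows i ∈ {1, 2}, columns (j,k) ∈ {(1,1), (2,1)} is det [[-6, 0], [9, -6]] = 36 ≠ 0, so this unfolding has rank ≥ 2; CP rank is at least every unfolding rank, so rank(T) ≥ 2. (Flattening ranks never certify an upper bound on CP rank; for that we must actually write T with 2 rank-1 terms.)
Upper bound — finding two terms. Every mode-3 slice of T is a multiple of one matrix: T[:,:,k] = c[k]·M with c = (1, 0) and M = [[-6, 0], [9, -6]] (rows indexed by i, columns by j). So it suffices to write M as a sum of two rank-1 matrices.
Splitting M by its rows (i = 1, 2), M = (1, 0)(-6, 0)ᵀ + (0, 1)(9, -6)ᵀ.
Hence T = (1, 0) ⊗ (-6, 0) ⊗ (1, 0) + (0, 1) ⊗ (9, -6) ⊗ (1, 0), so rank(T) ≤ 2.
These bounds meet, so rank(T) = 2.
Check entry T[1,2,1] = 0: (1)·(0)·(1) + (0)·(-6)·(1) = 0.

2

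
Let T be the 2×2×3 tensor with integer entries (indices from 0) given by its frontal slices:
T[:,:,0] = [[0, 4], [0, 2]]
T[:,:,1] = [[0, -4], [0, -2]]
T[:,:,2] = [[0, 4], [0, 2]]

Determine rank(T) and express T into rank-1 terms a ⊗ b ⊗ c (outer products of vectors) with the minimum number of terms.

rank(T) = 1

Lower bound: T ≠ 0 (e.g. T[0,1,0] = 4), so rank(T) ≥ 1.
Upper bound: if T = a ⊗ b ⊗ c then every fibre of T is a multiple of the corresponding factor, so read the factors off the fibres through the nonzero entry T[0,1,0] = 4.
The mode-1 fibre T[:,1,0] = [4, 2] gives a = [2, 1] (primitive direction); the mode-2 fibre T[0,:,0] = [0, 4] gives b = [0, 1]; then c[k] = T[0,1,k] / (a[0]·b[1]) = [4, -4, 4] / 2 = [2, -2, 2].
Expanding [2, 1] ⊗ [0, 1] ⊗ [2, -2, 2] reproduces all 12 entries of T, so T = [2, 1] ⊗ [0, 1] ⊗ [2, -2, 2] and rank(T) ≤ 1.
These bounds meet, so rank(T) = 1.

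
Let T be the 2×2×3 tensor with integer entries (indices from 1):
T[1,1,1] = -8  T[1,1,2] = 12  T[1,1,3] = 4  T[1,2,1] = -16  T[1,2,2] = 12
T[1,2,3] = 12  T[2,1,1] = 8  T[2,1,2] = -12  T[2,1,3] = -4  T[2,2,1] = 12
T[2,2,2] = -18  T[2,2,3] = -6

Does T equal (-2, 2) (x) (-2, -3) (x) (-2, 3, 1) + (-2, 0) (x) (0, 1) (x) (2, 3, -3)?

Reconstruct entrywise from the claimed factors. For example, T[2,1,1] = 8 and Σₗ aₗ[2]bₗ[1]cₗ[1] = (2)·(-2)·(-2) + (0)·(0)·(2) = 8; checking all 12 entries, every one matches. The claim holds.

Yes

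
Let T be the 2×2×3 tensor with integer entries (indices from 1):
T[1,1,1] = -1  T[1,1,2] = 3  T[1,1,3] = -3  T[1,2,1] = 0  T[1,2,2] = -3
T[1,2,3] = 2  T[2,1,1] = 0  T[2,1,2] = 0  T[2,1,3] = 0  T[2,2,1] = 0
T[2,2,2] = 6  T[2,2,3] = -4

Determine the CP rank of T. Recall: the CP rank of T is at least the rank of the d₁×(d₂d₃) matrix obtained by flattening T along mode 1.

2

Lower bound: the mode-2 unfolding of T (rows indexed by j, columns by (i,k) = (1,1), (1,2), (1,3), (2,1), (2,2), (2,3)) is [[-1, 3, -3, 0, 0, 0], [0, -3, 2, 0, 6, -4]].
There the 2×2 minor on rows j ∈ {1, 2}, columns (i,k) ∈ {(1,1), (1,2)} is det [[-1, 3], [0, -3]] = 3 ≠ 0, so this unfolding has rank ≥ 2; CP rank is at least every unfolding rank, so rank(T) ≥ 2. (Flattening ranks never certify an upper bound on CP rank; for that we must actually write T with 2 rank-1 terms.)
Upper bound — finding two terms. Write S_k = T[:,:,k] for the frontal slices: S₁ = [[-1, 0], [0, 0]], S₂ = [[3, -3], [0, 6]], S₃ = [[-3, 2], [0, -4]].
If T = a₁ ∘ b₁ ∘ c₁ + a₂ ∘ b₂ ∘ c₂ then each S_k = c₁[k]·a₁b₁ᵀ + c₂[k]·a₂b₂ᵀ. S₁ and S₂ are linearly independent, so a₁b₁ᵀ and a₂b₂ᵀ must span the same plane of matrices: they are the rank-1 matrices of the form x·S₁ + y·S₂.
det(x·S₁ + y·S₂) is −6·xy + 18·y² = (-6)·(x − 3·y)(y), vanishing at (x:y) = (3:1) and (1:0).
M₁ = 3·S₁ + S₂ = [[0, -3], [0, 6]] = (-3)·[1, -2][0, 1]ᵀ and M₂ = S₁ = [[-1, 0], [0, 0]] = −[1, 0][1, 0]ᵀ, so take a₁ = [1, -2], b₁ = [0, 1], a₂ = [1, 0], b₂ = [1, 0].
Each slice is an integer combination of E₁ = a₁b₁ᵀ and E₂ = a₂b₂ᵀ: S₁ = −E₂, S₂ = −3·E₁ + 3·E₂, S₃ = 2·E₁ − 3·E₂; reading off coefficients, c₁ = [0, -3, 2] and c₂ = [-1, 3, -3].
Hence T = [1, -2] ∘ [0, 1] ∘ [0, -3, 2] + [1, 0] ∘ [1, 0] ∘ [-1, 3, -3], so rank(T) ≤ 2.
These bounds meet, so rank(T) = 2.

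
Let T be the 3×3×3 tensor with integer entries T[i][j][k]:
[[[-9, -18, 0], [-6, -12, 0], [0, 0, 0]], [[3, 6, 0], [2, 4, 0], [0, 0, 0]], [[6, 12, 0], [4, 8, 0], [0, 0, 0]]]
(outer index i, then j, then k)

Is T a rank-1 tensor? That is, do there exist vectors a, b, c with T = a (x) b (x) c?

Yes

If T = a (x) b (x) c then every fibre of T is a multiple of the corresponding factor, so read the factors off the fibres through the nonzero entry T[0,0,0] = -9.
The mode-1 fibre T[:,0,0] = [-9, 3, 6] gives a = (3, -1, -2) (primitive direction); the mode-2 fibre T[0,:,0] = [-9, -6, 0] gives b = (3, 2, 0); then c[k] = T[0,0,k] / (a[0]·b[0]) = [-9, -18, 0] / 9 = (-1, -2, 0).
Expanding (3, -1, -2) (x) (3, 2, 0) (x) (-1, -2, 0) reproduces all 27 entries of T, so T = (3, -1, -2) (x) (3, 2, 0) (x) (-1, -2, 0) and rank(T) ≤ 1.
Equivalently every frontal slice T[:,:,k] is c[k] times the rank-1 matrix (3, -1, -2) (x) (3, 2, 0). So T has rank 1 (it is nonzero).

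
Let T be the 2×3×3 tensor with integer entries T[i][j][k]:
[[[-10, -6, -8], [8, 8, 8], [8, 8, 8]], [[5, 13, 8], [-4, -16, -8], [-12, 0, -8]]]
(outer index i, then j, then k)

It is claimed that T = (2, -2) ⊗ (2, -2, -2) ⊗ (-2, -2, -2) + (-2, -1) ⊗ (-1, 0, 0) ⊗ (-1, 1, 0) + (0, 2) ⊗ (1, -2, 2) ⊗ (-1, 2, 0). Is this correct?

Reconstruct entrywise from the claimed factors. For example, T[1,0,1] = 13 and Σₗ aₗ[1]bₗ[0]cₗ[1] = (-2)·(2)·(-2) + (-1)·(-1)·(1) + (2)·(1)·(2) = 13; checking all 18 entries, every one matches. The claim holds.

Yes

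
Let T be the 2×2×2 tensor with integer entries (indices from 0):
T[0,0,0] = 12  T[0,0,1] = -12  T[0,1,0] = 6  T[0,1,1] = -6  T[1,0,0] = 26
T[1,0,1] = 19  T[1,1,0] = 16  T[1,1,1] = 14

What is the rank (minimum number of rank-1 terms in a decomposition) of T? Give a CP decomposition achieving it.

Lower bound: the mode-1 unfolding of T (rows indexed by i, columns by (j,k) = (0,0), (0,1), (1,0), (1,1)) is [[12, -12, 6, -6], [26, 19, 16, 14]].
There the 2×2 minor on rows i ∈ {0, 1}, columns (j,k) ∈ {(0,0), (0,1)} is det [[12, -12], [26, 19]] = 540 ≠ 0, so this unfolding has rank ≥ 2; CP rank is at least every unfolding rank, so rank(T) ≥ 2. (Unfolding ranks only ever bound the CP rank from below — rank(T) can be strictly larger than all of them — so the matching upper bound has to come from an explicit 2-term decomposition.)
Upper bound — finding two terms. Write S_k = T[:,:,k] for the frontal slices: S₀ = [[12, 6], [26, 16]], S₁ = [[-12, -6], [19, 14]].
If T = a₁ ⊗ b₁ ⊗ c₁ + a₂ ⊗ b₂ ⊗ c₂ then each S_k = c₁[k]·a₁b₁ᵀ + c₂[k]·a₂b₂ᵀ. S₀ and S₁ are linearly independent, so a₁b₁ᵀ and a₂b₂ᵀ must span the same plane of matrices: they are the rank-1 matrices of the form x·S₀ + y·S₁.
det(x·S₀ + y·S₁) is 36·x² + 18·xy − 54·y² = 18·(2·x + 3·y)(x − y), vanishing at (x:y) = (3:-2) and (1:1).
M₁ = 3·S₀ − 2·S₁ = [[60, 30], [40, 20]] = 10·[3, 2][2, 1]ᵀ and M₂ = S₀ + S₁ = [[0, 0], [45, 30]] = 15·[0, 1][3, 2]ᵀ, so take a₁ = [3, 2], b₁ = [2, 1], a₂ = [0, 1], b₂ = [3, 2].
Each slice is an integer combination of E₁ = a₁b₁ᵀ and E₂ = a₂b₂ᵀ: S₀ = 2·E₁ + 6·E₂, S₁ = −2·E₁ + 9·E₂; reading off coefficients, c₁ = [2, -2] and c₂ = [6, 9].
Hence T = [3, 2] ⊗ [2, 1] ⊗ [2, -2] + [0, 1] ⊗ [3, 2] ⊗ [6, 9], so rank(T) ≤ 2.
These bounds meet, so rank(T) = 2.

rank(T) = 2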